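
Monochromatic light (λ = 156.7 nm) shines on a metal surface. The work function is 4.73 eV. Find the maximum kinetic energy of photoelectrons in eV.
3.1822 eV

Using Einstein's photoelectric equation: KE_max = hf - φ = hc/λ - φ

First, calculate the photon energy:
E_photon = hc/λ = (6.626×10⁻³⁴ J·s)(3×10⁸ m/s) / (156.7×10⁻⁹ m)
E_photon = 7.9122 eV

Then, the maximum kinetic energy:
KE_max = E_photon - φ = 7.9122 eV - 4.73 eV = 3.1822 eV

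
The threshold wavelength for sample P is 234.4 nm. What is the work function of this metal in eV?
5.29 eV

At the threshold wavelength, photon energy equals work function:
φ = hc/λ₀

Calculating:
φ = (6.626×10⁻³⁴ J·s)(3×10⁸ m/s) / (234.4×10⁻⁹ m)
φ = 5.29 eV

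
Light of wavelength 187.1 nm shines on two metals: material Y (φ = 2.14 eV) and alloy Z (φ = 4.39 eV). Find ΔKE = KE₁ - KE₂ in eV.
2.2500 eV

Using KE_max = hc/λ - φ for each metal:

Photon energy: E = hc/λ = 6.6266 eV

For material Y (φ₁ = 2.14 eV):
KE₁ = E - φ₁ = 6.6266 - 2.14 = 4.4866 eV

For alloy Z (φ₂ = 4.39 eV):
KE₂ = E - φ₂ = 6.6266 - 4.39 = 2.2366 eV

Difference:
ΔKE = KE₁ - KE₂ = 4.4866 - 2.2366 = 2.2500 eV

Note: The difference equals the difference in work functions: 4.39 - 2.14 = 2.25 eV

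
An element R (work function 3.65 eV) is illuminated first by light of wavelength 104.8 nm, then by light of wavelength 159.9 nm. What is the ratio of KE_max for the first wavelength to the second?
1.9934

Using Einstein's equation: KE_max = hc/λ - φ

For λ₁ = 104.8 nm:
E₁ = hc/λ₁ = 11.8306 eV
KE₁ = E₁ - φ = 11.8306 - 3.65 = 8.1806 eV

For λ₂ = 159.9 nm:
E₂ = hc/λ₂ = 7.7539 eV
KE₂ = E₂ - φ = 7.7539 - 3.65 = 4.1039 eV

Ratio: KE₁/KE₂ = 8.1806/4.1039 = 1.9934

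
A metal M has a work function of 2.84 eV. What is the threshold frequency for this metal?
6.8671e+14 Hz

The threshold frequency is when the photon energy equals the work function:
hf₀ = φ

Solving for f₀:
f₀ = φ/h = (2.84 eV × 1.602×10⁻¹⁹ J/eV) / (6.626×10⁻³⁴ J·s)
f₀ = 6.8671e+14 Hz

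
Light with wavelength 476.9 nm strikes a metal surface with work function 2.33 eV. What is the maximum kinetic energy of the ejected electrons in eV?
0.2698 eV

Using Einstein's photoelectric equation: KE_max = hf - φ = hc/λ - φ

First, calculate the photon energy:
E_photon = hc/λ = (6.626×10⁻³⁴ J·s)(3×10⁸ m/s) / (476.9×10⁻⁹ m)
E_photon = 2.5998 eV

Then, the maximum kinetic energy:
KE_max = E_photon - φ = 2.5998 eV - 2.33 eV = 0.2698 eV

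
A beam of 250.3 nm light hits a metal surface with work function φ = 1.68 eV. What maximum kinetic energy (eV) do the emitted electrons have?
3.2734 eV

Using Einstein's photoelectric equation: KE_max = hf - φ = hc/λ - φ

First, calculate the photon energy:
E_photon = hc/λ = (6.626×10⁻³⁴ J·s)(3×10⁸ m/s) / (250.3×10⁻⁹ m)
E_photon = 4.9534 eV

Then, the maximum kinetic energy:
KE_max = E_photon - φ = 4.9534 eV - 1.68 eV = 3.2734 eV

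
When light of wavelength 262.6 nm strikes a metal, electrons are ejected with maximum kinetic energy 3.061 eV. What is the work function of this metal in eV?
1.66 eV

From Einstein's photoelectric equation: KE_max = hf - φ = hc/λ - φ

Rearranging for φ:
φ = hc/λ - KE_max

Calculate photon energy:
E_photon = hc/λ = 4.7214 eV

Therefore:
φ = 4.7214 - 3.061 = 1.66 eV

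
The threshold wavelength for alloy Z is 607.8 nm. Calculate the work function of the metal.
2.04 eV

At the threshold wavelength, photon energy equals work function:
φ = hc/λ₀

Calculating:
φ = (6.626×10⁻³⁴ J·s)(3×10⁸ m/s) / (607.8×10⁻⁹ m)
φ = 2.04 eV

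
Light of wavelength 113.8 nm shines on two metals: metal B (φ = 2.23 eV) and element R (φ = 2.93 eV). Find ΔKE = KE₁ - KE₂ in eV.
0.7000 eV

Using KE_max = hc/λ - φ for each metal:

Photon energy: E = hc/λ = 10.8949 eV

For metal B (φ₁ = 2.23 eV):
KE₁ = E - φ₁ = 10.8949 - 2.23 = 8.6649 eV

For element R (φ₂ = 2.93 eV):
KE₂ = E - φ₂ = 10.8949 - 2.93 = 7.9649 eV

Difference:
ΔKE = KE₁ - KE₂ = 8.6649 - 7.9649 = 0.7000 eV

Note: The difference equals the difference in work functions: 2.93 - 2.23 = 0.70 eV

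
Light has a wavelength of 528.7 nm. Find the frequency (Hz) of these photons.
5.6704e+14 Hz

Using the wave equation: c = fλ

Solving for frequency:
f = c/λ = (3×10⁸ m/s) / (528.7×10⁻⁹ m)
f = 5.6704e+14 Hz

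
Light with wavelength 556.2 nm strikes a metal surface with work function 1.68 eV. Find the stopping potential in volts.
0.5491 V

The stopping potential V_s satisfies: eV_s = KE_max

First, find KE_max using Einstein's equation:
E_photon = hc/λ = 2.2291 eV
KE_max = E_photon - φ = 2.2291 - 1.68 = 0.5491 eV

Since eV_s = KE_max:
V_s = KE_max/e = 0.5491 V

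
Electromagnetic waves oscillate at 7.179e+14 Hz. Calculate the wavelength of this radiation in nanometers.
417.60 nm

Using the wave equation: c = fλ

Solving for wavelength:
λ = c/f = (3×10⁸ m/s) / (7.179e+14 Hz)
λ = 417.60 nm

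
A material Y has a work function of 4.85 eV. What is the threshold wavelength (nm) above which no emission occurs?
255.64 nm

The threshold wavelength is when the photon energy equals the work function:
hc/λ₀ = φ

Solving for λ₀:
λ₀ = hc/φ = (6.626×10⁻³⁴ J·s)(3×10⁸ m/s) / (4.85 eV × 1.602×10⁻¹⁹ J/eV)
λ₀ = 255.64 nm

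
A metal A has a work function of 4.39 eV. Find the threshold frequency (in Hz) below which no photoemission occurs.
1.0615e+15 Hz

The threshold frequency is when the photon energy equals the work function:
hf₀ = φ

Solving for f₀:
f₀ = φ/h = (4.39 eV × 1.602×10⁻¹⁹ J/eV) / (6.626×10⁻³⁴ J·s)
f₀ = 1.0615e+15 Hz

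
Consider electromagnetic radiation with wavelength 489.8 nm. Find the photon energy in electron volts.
2.5313 eV

Using E = hf = hc/λ:

E = hc/λ = (6.626×10⁻³⁴ J·s)(3×10⁸ m/s) / (489.8×10⁻⁹ m)
E = 2.5313 eV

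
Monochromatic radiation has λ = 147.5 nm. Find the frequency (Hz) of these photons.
2.0325e+15 Hz

Using the wave equation: c = fλ

Solving for frequency:
f = c/λ = (3×10⁸ m/s) / (147.5×10⁻⁹ m)
f = 2.0325e+15 Hz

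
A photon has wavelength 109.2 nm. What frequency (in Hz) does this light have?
2.7454e+15 Hz

Using the wave equation: c = fλ

Solving for frequency:
f = c/λ = (3×10⁸ m/s) / (109.2×10⁻⁹ m)
f = 2.7454e+15 Hz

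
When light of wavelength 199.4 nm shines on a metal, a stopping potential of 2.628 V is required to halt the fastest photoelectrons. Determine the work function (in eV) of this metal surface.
3.59 eV

The stopping potential gives the maximum kinetic energy: KE_max = eV_s = 2.628 eV

From Einstein's photoelectric equation: KE_max = hc/λ - φ
Rearranging: φ = hc/λ - KE_max

Calculate photon energy:
E_photon = hc/λ = (6.626×10⁻³⁴ J·s)(3×10⁸ m/s) / (199.4×10⁻⁹ m) = 6.2179 eV

Therefore:
φ = 6.2179 - 2.628 = 3.59 eV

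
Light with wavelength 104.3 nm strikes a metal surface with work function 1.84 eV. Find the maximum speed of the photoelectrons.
1.8800e+06 m/s

First, find the maximum kinetic energy:
E_photon = hc/λ = 11.8873 eV
KE_max = E_photon - φ = 11.8873 - 1.84 = 10.0473 eV

Convert to Joules: KE_max = 10.0473 × 1.602×10⁻¹⁹ J = 1.6097e-18 J

Then use KE = ½mv² to find velocity:
v = √(2·KE/m) = √(2 × 1.6097e-18 J / 9.109e-31 kg)
v = 1.8800e+06 m/s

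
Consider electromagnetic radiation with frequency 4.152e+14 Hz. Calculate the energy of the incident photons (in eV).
1.7171 eV

Using E = hf:

E = hf = (6.626×10⁻³⁴ J·s)(4.152e+14 Hz)
E = 1.7171 eV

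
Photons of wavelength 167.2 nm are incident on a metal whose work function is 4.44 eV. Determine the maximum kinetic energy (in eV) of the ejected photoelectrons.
2.9753 eV

Using Einstein's photoelectric equation: KE_max = hf - φ = hc/λ - φ

First, calculate the photon energy:
E_photon = hc/λ = (6.626×10⁻³⁴ J·s)(3×10⁸ m/s) / (167.2×10⁻⁹ m)
E_photon = 7.4153 eV

Then, the maximum kinetic energy:
KE_max = E_photon - φ = 7.4153 eV - 4.44 eV = 2.9753 eV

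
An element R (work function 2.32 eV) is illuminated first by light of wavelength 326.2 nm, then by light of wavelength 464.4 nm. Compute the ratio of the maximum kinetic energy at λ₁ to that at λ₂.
4.2338

Using Einstein's equation: KE_max = hc/λ - φ

For λ₁ = 326.2 nm:
E₁ = hc/λ₁ = 3.8009 eV
KE₁ = E₁ - φ = 3.8009 - 2.32 = 1.4809 eV

For λ₂ = 464.4 nm:
E₂ = hc/λ₂ = 2.6698 eV
KE₂ = E₂ - φ = 2.6698 - 2.32 = 0.3498 eV

Ratio: KE₁/KE₂ = 1.4809/0.3498 = 4.2338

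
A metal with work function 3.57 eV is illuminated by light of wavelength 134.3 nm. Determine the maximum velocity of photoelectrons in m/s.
1.4113e+06 m/s

First, find the maximum kinetic energy:
E_photon = hc/λ = 9.2319 eV
KE_max = E_photon - φ = 9.2319 - 3.57 = 5.6619 eV

Convert to Joules: KE_max = 5.6619 × 1.602×10⁻¹⁹ J = 9.0713e-19 J

Then use KE = ½mv² to find velocity:
v = √(2·KE/m) = √(2 × 9.0713e-19 J / 9.109e-31 kg)
v = 1.4113e+06 m/s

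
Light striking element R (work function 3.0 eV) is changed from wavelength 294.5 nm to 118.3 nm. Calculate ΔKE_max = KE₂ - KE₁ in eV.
6.2705 eV

Using Einstein's equation: KE_max = hc/λ - φ

For λ₁ = 294.5 nm:
KE₁ = hc/λ₁ - φ = 4.2100 - 3.0 = 1.2100 eV

For λ₂ = 118.3 nm:
KE₂ = hc/λ₂ - φ = 10.4805 - 3.0 = 7.4805 eV

Change in KE:
ΔKE = KE₂ - KE₁ = 7.4805 - 1.2100 = 6.2705 eV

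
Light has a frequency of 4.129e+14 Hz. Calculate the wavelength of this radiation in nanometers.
726.07 nm

Using the wave equation: c = fλ

Solving for wavelength:
λ = c/f = (3×10⁸ m/s) / (4.129e+14 Hz)
λ = 726.07 nm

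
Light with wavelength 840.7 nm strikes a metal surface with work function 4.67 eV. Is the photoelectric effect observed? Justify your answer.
No

For photoemission, the photon energy must exceed the work function.

Photon energy: E = hc/λ = 1.4748 eV
Work function: φ = 4.67 eV

Since E_photon (1.4748 eV) < φ (4.67 eV), photoemission will NOT occur.
The threshold wavelength is λ₀ = hc/φ = 265.5 nm.
Since 840.7 nm > 265.5 nm, the photons lack sufficient energy.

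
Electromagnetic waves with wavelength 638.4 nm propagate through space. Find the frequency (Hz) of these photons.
4.6960e+14 Hz

Using the wave equation: c = fλ

Solving for frequency:
f = c/λ = (3×10⁸ m/s) / (638.4×10⁻⁹ m)
f = 4.6960e+14 Hz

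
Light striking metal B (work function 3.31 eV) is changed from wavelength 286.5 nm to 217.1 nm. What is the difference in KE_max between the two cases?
1.3834 eV

Using Einstein's equation: KE_max = hc/λ - φ

For λ₁ = 286.5 nm:
KE₁ = hc/λ₁ - φ = 4.3275 - 3.31 = 1.0175 eV

For λ₂ = 217.1 nm:
KE₂ = hc/λ₂ - φ = 5.7109 - 3.31 = 2.4009 eV

Change in KE:
ΔKE = KE₂ - KE₁ = 2.4009 - 1.0175 = 1.3834 eV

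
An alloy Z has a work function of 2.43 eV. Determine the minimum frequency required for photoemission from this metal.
5.8757e+14 Hz

The threshold frequency is when the photon energy equals the work function:
hf₀ = φ

Solving for f₀:
f₀ = φ/h = (2.43 eV × 1.602×10⁻¹⁹ J/eV) / (6.626×10⁻³⁴ J·s)
f₀ = 5.8757e+14 Hz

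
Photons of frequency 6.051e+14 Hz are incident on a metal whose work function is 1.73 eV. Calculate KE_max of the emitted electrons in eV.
0.7725 eV

Using Einstein's photoelectric equation: KE_max = hf - φ

First, calculate the photon energy:
E_photon = hf = (6.626×10⁻³⁴ J·s)(6.051e+14 Hz)
E_photon = 2.5025 eV

Then, the maximum kinetic energy:
KE_max = E_photon - φ = 2.5025 eV - 1.73 eV = 0.7725 eV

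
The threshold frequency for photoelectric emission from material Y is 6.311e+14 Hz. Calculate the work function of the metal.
2.61 eV

At the threshold frequency, photon energy equals work function:
φ = hf₀

Calculating:
φ = (6.626×10⁻³⁴ J·s)(6.311e+14 Hz)
φ = 2.61 eV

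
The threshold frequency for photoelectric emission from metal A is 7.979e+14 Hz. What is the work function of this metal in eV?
3.30 eV

At the threshold frequency, photon energy equals work function:
φ = hf₀

Calculating:
φ = (6.626×10⁻³⁴ J·s)(7.979e+14 Hz)
φ = 3.30 eV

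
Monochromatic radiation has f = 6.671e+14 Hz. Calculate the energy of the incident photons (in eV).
2.7589 eV

Using E = hf:

E = hf = (6.626×10⁻³⁴ J·s)(6.671e+14 Hz)
E = 2.7589 eV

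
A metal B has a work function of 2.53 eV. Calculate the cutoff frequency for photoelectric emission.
6.1175e+14 Hz

The threshold frequency is when the photon energy equals the work function:
hf₀ = φ

Solving for f₀:
f₀ = φ/h = (2.53 eV × 1.602×10⁻¹⁹ J/eV) / (6.626×10⁻³⁴ J·s)
f₀ = 6.1175e+14 Hz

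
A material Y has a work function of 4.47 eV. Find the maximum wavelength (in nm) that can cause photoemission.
277.37 nm

The threshold wavelength is when the photon energy equals the work function:
hc/λ₀ = φ

Solving for λ₀:
λ₀ = hc/φ = (6.626×10⁻³⁴ J·s)(3×10⁸ m/s) / (4.47 eV × 1.602×10⁻¹⁹ J/eV)
λ₀ = 277.37 nm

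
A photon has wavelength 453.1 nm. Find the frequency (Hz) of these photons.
6.6165e+14 Hz

Using the wave equation: c = fλ

Solving for frequency:
f = c/λ = (3×10⁸ m/s) / (453.1×10⁻⁹ m)
f = 6.6165e+14 Hz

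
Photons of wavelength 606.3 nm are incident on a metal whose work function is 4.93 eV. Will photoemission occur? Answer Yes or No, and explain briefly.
No

For photoemission, the photon energy must exceed the work function.

Photon energy: E = hc/λ = 2.0449 eV
Work function: φ = 4.93 eV

Since E_photon (2.0449 eV) < φ (4.93 eV), photoemission will NOT occur.
The threshold wavelength is λ₀ = hc/φ = 251.5 nm.
Since 606.3 nm > 251.5 nm, the photons lack sufficient energy.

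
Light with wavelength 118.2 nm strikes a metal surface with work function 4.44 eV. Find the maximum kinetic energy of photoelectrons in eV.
6.0494 eV

Using Einstein's photoelectric equation: KE_max = hf - φ = hc/λ - φ

First, calculate the photon energy:
E_photon = hc/λ = (6.626×10⁻³⁴ J·s)(3×10⁸ m/s) / (118.2×10⁻⁹ m)
E_photon = 10.4894 eV

Then, the maximum kinetic energy:
KE_max = E_photon - φ = 10.4894 eV - 4.44 eV = 6.0494 eV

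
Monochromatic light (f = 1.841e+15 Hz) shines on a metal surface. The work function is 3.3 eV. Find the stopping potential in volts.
4.3138 V

The stopping potential V_s satisfies: eV_s = KE_max

First, find KE_max using Einstein's equation:
E_photon = hf = (6.626×10⁻³⁴ J·s)(1.841e+15 Hz) = 7.6138 eV
KE_max = E_photon - φ = 7.6138 - 3.3 = 4.3138 eV

Since eV_s = KE_max:
V_s = KE_max/e = 4.3138 V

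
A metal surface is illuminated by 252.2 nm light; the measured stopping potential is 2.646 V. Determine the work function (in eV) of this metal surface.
2.27 eV

The stopping potential gives the maximum kinetic energy: KE_max = eV_s = 2.646 eV

From Einstein's photoelectric equation: KE_max = hc/λ - φ
Rearranging: φ = hc/λ - KE_max

Calculate photon energy:
E_photon = hc/λ = (6.626×10⁻³⁴ J·s)(3×10⁸ m/s) / (252.2×10⁻⁹ m) = 4.9161 eV

Therefore:
φ = 4.9161 - 2.646 = 2.27 eV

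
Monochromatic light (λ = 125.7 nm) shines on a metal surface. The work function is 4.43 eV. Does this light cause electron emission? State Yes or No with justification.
Yes

For photoemission, the photon energy must exceed the work function.

Photon energy: E = hc/λ = 9.8635 eV
Work function: φ = 4.43 eV

Since E_photon (9.8635 eV) > φ (4.43 eV), photoemission WILL occur.
The threshold wavelength is λ₀ = hc/φ = 279.9 nm.
Since 125.7 nm < 279.9 nm, the light has sufficient energy.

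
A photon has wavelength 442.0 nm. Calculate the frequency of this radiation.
6.7826e+14 Hz

Using the wave equation: c = fλ

Solving for frequency:
f = c/λ = (3×10⁸ m/s) / (442.0×10⁻⁹ m)
f = 6.7826e+14 Hz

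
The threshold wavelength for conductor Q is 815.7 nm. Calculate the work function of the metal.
1.52 eV

At the threshold wavelength, photon energy equals work function:
φ = hc/λ₀

Calculating:
φ = (6.626×10⁻³⁴ J·s)(3×10⁸ m/s) / (815.7×10⁻⁹ m)
φ = 1.52 eV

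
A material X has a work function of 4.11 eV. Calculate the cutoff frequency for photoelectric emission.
9.9379e+14 Hz

The threshold frequency is when the photon energy equals the work function:
hf₀ = φ

Solving for f₀:
f₀ = φ/h = (4.11 eV × 1.602×10⁻¹⁹ J/eV) / (6.626×10⁻³⁴ J·s)
f₀ = 9.9379e+14 Hz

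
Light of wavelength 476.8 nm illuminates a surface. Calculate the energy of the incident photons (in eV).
2.6003 eV

Using E = hf = hc/λ:

E = hc/λ = (6.626×10⁻³⁴ J·s)(3×10⁸ m/s) / (476.8×10⁻⁹ m)
E = 2.6003 eV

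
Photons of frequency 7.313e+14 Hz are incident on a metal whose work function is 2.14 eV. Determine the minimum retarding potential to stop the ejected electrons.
0.8844 V

The stopping potential V_s satisfies: eV_s = KE_max

First, find KE_max using Einstein's equation:
E_photon = hf = (6.626×10⁻³⁴ J·s)(7.313e+14 Hz) = 3.0244 eV
KE_max = E_photon - φ = 3.0244 - 2.14 = 0.8844 eV

Since eV_s = KE_max:
V_s = KE_max/e = 0.8844 V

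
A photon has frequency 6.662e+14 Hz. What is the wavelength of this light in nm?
450.00 nm

Using the wave equation: c = fλ

Solving for wavelength:
λ = c/f = (3×10⁸ m/s) / (6.662e+14 Hz)
λ = 450.00 nm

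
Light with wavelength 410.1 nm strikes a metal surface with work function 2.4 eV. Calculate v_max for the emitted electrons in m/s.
4.6823e+05 m/s

First, find the maximum kinetic energy:
E_photon = hc/λ = 3.0233 eV
KE_max = E_photon - φ = 3.0233 - 2.4 = 0.6233 eV

Convert to Joules: KE_max = 0.6233 × 1.602×10⁻¹⁹ J = 9.9858e-20 J

Then use KE = ½mv² to find velocity:
v = √(2·KE/m) = √(2 × 9.9858e-20 J / 9.109e-31 kg)
v = 4.6823e+05 m/s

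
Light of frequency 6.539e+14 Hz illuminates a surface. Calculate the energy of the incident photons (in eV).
2.7043 eV

Using E = hf:

E = hf = (6.626×10⁻³⁴ J·s)(6.539e+14 Hz)
E = 2.7043 eV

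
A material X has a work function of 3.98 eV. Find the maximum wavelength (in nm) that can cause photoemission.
311.52 nm

The threshold wavelength is when the photon energy equals the work function:
hc/λ₀ = φ

Solving for λ₀:
λ₀ = hc/φ = (6.626×10⁻³⁴ J·s)(3×10⁸ m/s) / (3.98 eV × 1.602×10⁻¹⁹ J/eV)
λ₀ = 311.52 nm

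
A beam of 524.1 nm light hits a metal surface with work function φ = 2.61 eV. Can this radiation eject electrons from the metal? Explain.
No

For photoemission, the photon energy must exceed the work function.

Photon energy: E = hc/λ = 2.3657 eV
Work function: φ = 2.61 eV

Since E_photon (2.3657 eV) < φ (2.61 eV), photoemission will NOT occur.
The threshold wavelength is λ₀ = hc/φ = 475.0 nm.
Since 524.1 nm > 475.0 nm, the photons lack sufficient energy.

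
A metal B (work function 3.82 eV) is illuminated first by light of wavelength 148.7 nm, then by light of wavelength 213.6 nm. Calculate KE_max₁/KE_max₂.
2.2766

Using Einstein's equation: KE_max = hc/λ - φ

For λ₁ = 148.7 nm:
E₁ = hc/λ₁ = 8.3379 eV
KE₁ = E₁ - φ = 8.3379 - 3.82 = 4.5179 eV

For λ₂ = 213.6 nm:
E₂ = hc/λ₂ = 5.8045 eV
KE₂ = E₂ - φ = 5.8045 - 3.82 = 1.9845 eV

Ratio: KE₁/KE₂ = 4.5179/1.9845 = 2.2766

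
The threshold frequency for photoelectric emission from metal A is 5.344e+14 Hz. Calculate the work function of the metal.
2.21 eV

At the threshold frequency, photon energy equals work function:
φ = hf₀

Calculating:
φ = (6.626×10⁻³⁴ J·s)(5.344e+14 Hz)
φ = 2.21 eV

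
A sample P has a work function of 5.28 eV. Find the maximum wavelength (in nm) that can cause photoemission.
234.82 nm

The threshold wavelength is when the photon energy equals the work function:
hc/λ₀ = φ

Solving for λ₀:
λ₀ = hc/φ = (6.626×10⁻³⁴ J·s)(3×10⁸ m/s) / (5.28 eV × 1.602×10⁻¹⁹ J/eV)
λ₀ = 234.82 nm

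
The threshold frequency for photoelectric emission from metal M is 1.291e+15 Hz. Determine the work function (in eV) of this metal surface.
5.34 eV

At the threshold frequency, photon energy equals work function:
φ = hf₀

Calculating:
φ = (6.626×10⁻³⁴ J·s)(1.291e+15 Hz)
φ = 5.34 eV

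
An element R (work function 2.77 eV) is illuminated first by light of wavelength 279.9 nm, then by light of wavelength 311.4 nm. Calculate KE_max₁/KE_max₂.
1.3699

Using Einstein's equation: KE_max = hc/λ - φ

For λ₁ = 279.9 nm:
E₁ = hc/λ₁ = 4.4296 eV
KE₁ = E₁ - φ = 4.4296 - 2.77 = 1.6596 eV

For λ₂ = 311.4 nm:
E₂ = hc/λ₂ = 3.9815 eV
KE₂ = E₂ - φ = 3.9815 - 2.77 = 1.2115 eV

Ratio: KE₁/KE₂ = 1.6596/1.2115 = 1.3699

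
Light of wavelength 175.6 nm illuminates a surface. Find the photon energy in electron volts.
7.0606 eV

Using E = hf = hc/λ:

E = hc/λ = (6.626×10⁻³⁴ J·s)(3×10⁸ m/s) / (175.6×10⁻⁹ m)
E = 7.0606 eV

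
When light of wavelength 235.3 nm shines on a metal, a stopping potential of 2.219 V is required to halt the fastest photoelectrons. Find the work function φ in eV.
3.05 eV

The stopping potential gives the maximum kinetic energy: KE_max = eV_s = 2.219 eV

From Einstein's photoelectric equation: KE_max = hc/λ - φ
Rearranging: φ = hc/λ - KE_max

Calculate photon energy:
E_photon = hc/λ = (6.626×10⁻³⁴ J·s)(3×10⁸ m/s) / (235.3×10⁻⁹ m) = 5.2692 eV

Therefore:
φ = 5.2692 - 2.219 = 3.05 eV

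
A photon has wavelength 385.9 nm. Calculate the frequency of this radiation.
7.7687e+14 Hz

Using the wave equation: c = fλ

Solving for frequency:
f = c/λ = (3×10⁸ m/s) / (385.9×10⁻⁹ m)
f = 7.7687e+14 Hz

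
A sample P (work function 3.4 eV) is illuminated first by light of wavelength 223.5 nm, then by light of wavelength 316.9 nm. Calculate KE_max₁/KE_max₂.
4.1908

Using Einstein's equation: KE_max = hc/λ - φ

For λ₁ = 223.5 nm:
E₁ = hc/λ₁ = 5.5474 eV
KE₁ = E₁ - φ = 5.5474 - 3.4 = 2.1474 eV

For λ₂ = 316.9 nm:
E₂ = hc/λ₂ = 3.9124 eV
KE₂ = E₂ - φ = 3.9124 - 3.4 = 0.5124 eV

Ratio: KE₁/KE₂ = 2.1474/0.5124 = 4.1908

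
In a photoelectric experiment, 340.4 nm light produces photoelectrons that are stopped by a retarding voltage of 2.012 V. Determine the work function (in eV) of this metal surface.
1.63 eV

The stopping potential gives the maximum kinetic energy: KE_max = eV_s = 2.012 eV

From Einstein's photoelectric equation: KE_max = hc/λ - φ
Rearranging: φ = hc/λ - KE_max

Calculate photon energy:
E_photon = hc/λ = (6.626×10⁻³⁴ J·s)(3×10⁸ m/s) / (340.4×10⁻⁹ m) = 3.6423 eV

Therefore:
φ = 3.6423 - 2.012 = 1.63 eV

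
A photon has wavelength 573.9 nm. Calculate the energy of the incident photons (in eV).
2.1604 eV

Using E = hf = hc/λ:

E = hc/λ = (6.626×10⁻³⁴ J·s)(3×10⁸ m/s) / (573.9×10⁻⁹ m)
E = 2.1604 eV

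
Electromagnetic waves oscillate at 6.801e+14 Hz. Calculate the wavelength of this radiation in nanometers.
440.81 nm

Using the wave equation: c = fλ

Solving for wavelength:
λ = c/f = (3×10⁸ m/s) / (6.801e+14 Hz)
λ = 440.81 nm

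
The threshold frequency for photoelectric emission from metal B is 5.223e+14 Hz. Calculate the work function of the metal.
2.16 eV

At the threshold frequency, photon energy equals work function:
φ = hf₀

Calculating:
φ = (6.626×10⁻³⁴ J·s)(5.223e+14 Hz)
φ = 2.16 eV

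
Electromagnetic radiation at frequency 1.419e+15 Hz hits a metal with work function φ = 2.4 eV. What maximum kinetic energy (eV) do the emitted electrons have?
3.4685 eV

Using Einstein's photoelectric equation: KE_max = hf - φ

First, calculate the photon energy:
E_photon = hf = (6.626×10⁻³⁴ J·s)(1.419e+15 Hz)
E_photon = 5.8685 eV

Then, the maximum kinetic energy:
KE_max = E_photon - φ = 5.8685 eV - 2.4 eV = 3.4685 eV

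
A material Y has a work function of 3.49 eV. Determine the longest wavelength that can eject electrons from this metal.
355.26 nm

The threshold wavelength is when the photon energy equals the work function:
hc/λ₀ = φ

Solving for λ₀:
λ₀ = hc/φ = (6.626×10⁻³⁴ J·s)(3×10⁸ m/s) / (3.49 eV × 1.602×10⁻¹⁹ J/eV)
λ₀ = 355.26 nm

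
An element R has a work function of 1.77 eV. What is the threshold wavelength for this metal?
700.48 nm

The threshold wavelength is when the photon energy equals the work function:
hc/λ₀ = φ

Solving for λ₀:
λ₀ = hc/φ = (6.626×10⁻³⁴ J·s)(3×10⁸ m/s) / (1.77 eV × 1.602×10⁻¹⁹ J/eV)
λ₀ = 700.48 nm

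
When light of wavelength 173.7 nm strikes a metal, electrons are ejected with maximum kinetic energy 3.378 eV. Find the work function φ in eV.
3.76 eV

From Einstein's photoelectric equation: KE_max = hf - φ = hc/λ - φ

Rearranging for φ:
φ = hc/λ - KE_max

Calculate photon energy:
E_photon = hc/λ = 7.1378 eV

Therefore:
φ = 7.1378 - 3.378 = 3.76 eV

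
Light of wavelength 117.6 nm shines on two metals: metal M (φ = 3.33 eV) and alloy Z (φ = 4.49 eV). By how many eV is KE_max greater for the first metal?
1.1600 eV

Using KE_max = hc/λ - φ for each metal:

Photon energy: E = hc/λ = 10.5429 eV

For metal M (φ₁ = 3.33 eV):
KE₁ = E - φ₁ = 10.5429 - 3.33 = 7.2129 eV

For alloy Z (φ₂ = 4.49 eV):
KE₂ = E - φ₂ = 10.5429 - 4.49 = 6.0529 eV

Difference:
ΔKE = KE₁ - KE₂ = 7.2129 - 6.0529 = 1.1600 eV

Note: The difference equals the difference in work functions: 4.49 - 3.33 = 1.16 eV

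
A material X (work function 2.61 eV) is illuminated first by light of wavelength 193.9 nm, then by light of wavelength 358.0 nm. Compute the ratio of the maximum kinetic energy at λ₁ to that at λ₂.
4.4351

Using Einstein's equation: KE_max = hc/λ - φ

For λ₁ = 193.9 nm:
E₁ = hc/λ₁ = 6.3942 eV
KE₁ = E₁ - φ = 6.3942 - 2.61 = 3.7842 eV

For λ₂ = 358.0 nm:
E₂ = hc/λ₂ = 3.4632 eV
KE₂ = E₂ - φ = 3.4632 - 2.61 = 0.8532 eV

Ratio: KE₁/KE₂ = 3.7842/0.8532 = 4.4351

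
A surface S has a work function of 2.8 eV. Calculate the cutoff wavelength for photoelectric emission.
442.80 nm

The threshold wavelength is when the photon energy equals the work function:
hc/λ₀ = φ

Solving for λ₀:
λ₀ = hc/φ = (6.626×10⁻³⁴ J·s)(3×10⁸ m/s) / (2.8 eV × 1.602×10⁻¹⁹ J/eV)
λ₀ = 442.80 nm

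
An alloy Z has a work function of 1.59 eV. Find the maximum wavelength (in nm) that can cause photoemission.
779.77 nm

The threshold wavelength is when the photon energy equals the work function:
hc/λ₀ = φ

Solving for λ₀:
λ₀ = hc/φ = (6.626×10⁻³⁴ J·s)(3×10⁸ m/s) / (1.59 eV × 1.602×10⁻¹⁹ J/eV)
λ₀ = 779.77 nm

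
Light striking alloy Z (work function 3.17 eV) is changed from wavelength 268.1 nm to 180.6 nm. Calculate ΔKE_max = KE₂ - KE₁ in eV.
2.2406 eV

Using Einstein's equation: KE_max = hc/λ - φ

For λ₁ = 268.1 nm:
KE₁ = hc/λ₁ - φ = 4.6246 - 3.17 = 1.4546 eV

For λ₂ = 180.6 nm:
KE₂ = hc/λ₂ - φ = 6.8651 - 3.17 = 3.6951 eV

Change in KE:
ΔKE = KE₂ - KE₁ = 3.6951 - 1.4546 = 2.2406 eV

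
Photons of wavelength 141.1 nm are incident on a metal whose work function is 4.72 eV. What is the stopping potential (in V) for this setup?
4.0670 V

The stopping potential V_s satisfies: eV_s = KE_max

First, find KE_max using Einstein's equation:
E_photon = hc/λ = 8.7870 eV
KE_max = E_photon - φ = 8.7870 - 4.72 = 4.0670 eV

Since eV_s = KE_max:
V_s = KE_max/e = 4.0670 V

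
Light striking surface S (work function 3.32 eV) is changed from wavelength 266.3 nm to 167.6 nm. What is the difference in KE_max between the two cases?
2.7418 eV

Using Einstein's equation: KE_max = hc/λ - φ

For λ₁ = 266.3 nm:
KE₁ = hc/λ₁ - φ = 4.6558 - 3.32 = 1.3358 eV

For λ₂ = 167.6 nm:
KE₂ = hc/λ₂ - φ = 7.3976 - 3.32 = 4.0776 eV

Change in KE:
ΔKE = KE₂ - KE₁ = 4.0776 - 1.3358 = 2.7418 eV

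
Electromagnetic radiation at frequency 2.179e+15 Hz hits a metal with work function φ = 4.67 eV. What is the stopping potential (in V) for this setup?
4.3416 V

The stopping potential V_s satisfies: eV_s = KE_max

First, find KE_max using Einstein's equation:
E_photon = hf = (6.626×10⁻³⁴ J·s)(2.179e+15 Hz) = 9.0116 eV
KE_max = E_photon - φ = 9.0116 - 4.67 = 4.3416 eV

Since eV_s = KE_max:
V_s = KE_max/e = 4.3416 V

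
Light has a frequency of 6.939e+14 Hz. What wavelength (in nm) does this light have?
432.04 nm

Using the wave equation: c = fλ

Solving for wavelength:
λ = c/f = (3×10⁸ m/s) / (6.939e+14 Hz)
λ = 432.04 nm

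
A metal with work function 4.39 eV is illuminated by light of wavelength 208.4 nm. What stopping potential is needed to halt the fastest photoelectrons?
1.5593 V

The stopping potential V_s satisfies: eV_s = KE_max

First, find KE_max using Einstein's equation:
E_photon = hc/λ = 5.9493 eV
KE_max = E_photon - φ = 5.9493 - 4.39 = 1.5593 eV

Since eV_s = KE_max:
V_s = KE_max/e = 1.5593 V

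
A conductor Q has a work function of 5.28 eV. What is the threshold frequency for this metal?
1.2767e+15 Hz

The threshold frequency is when the photon energy equals the work function:
hf₀ = φ

Solving for f₀:
f₀ = φ/h = (5.28 eV × 1.602×10⁻¹⁹ J/eV) / (6.626×10⁻³⁴ J·s)
f₀ = 1.2767e+15 Hz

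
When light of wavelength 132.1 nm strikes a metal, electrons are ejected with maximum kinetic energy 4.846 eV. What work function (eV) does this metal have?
4.54 eV

From Einstein's photoelectric equation: KE_max = hf - φ = hc/λ - φ

Rearranging for φ:
φ = hc/λ - KE_max

Calculate photon energy:
E_photon = hc/λ = 9.3856 eV

Therefore:
φ = 9.3856 - 4.846 = 4.54 eV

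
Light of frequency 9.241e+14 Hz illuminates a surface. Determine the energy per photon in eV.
3.8218 eV

Using E = hf:

E = hf = (6.626×10⁻³⁴ J·s)(9.241e+14 Hz)
E = 3.8218 eV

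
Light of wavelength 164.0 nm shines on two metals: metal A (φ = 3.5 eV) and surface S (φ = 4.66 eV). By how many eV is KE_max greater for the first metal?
1.1600 eV

Using KE_max = hc/λ - φ for each metal:

Photon energy: E = hc/λ = 7.5600 eV

For metal A (φ₁ = 3.5 eV):
KE₁ = E - φ₁ = 7.5600 - 3.5 = 4.0600 eV

For surface S (φ₂ = 4.66 eV):
KE₂ = E - φ₂ = 7.5600 - 4.66 = 2.9000 eV

Difference:
ΔKE = KE₁ - KE₂ = 4.0600 - 2.9000 = 1.1600 eV

Note: The difference equals the difference in work functions: 4.66 - 3.5 = 1.16 eV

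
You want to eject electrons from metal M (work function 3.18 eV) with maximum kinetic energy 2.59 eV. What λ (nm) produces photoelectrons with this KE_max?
214.88 nm

From Einstein's equation: KE_max = hc/λ - φ

Rearranging for λ:
hc/λ = KE_max + φ
λ = hc/(KE_max + φ)

Required photon energy:
E_photon = KE_max + φ = 2.59 + 3.18 = 5.77 eV

Required wavelength:
λ = hc/E_photon = (6.626×10⁻³⁴)(3×10⁸) / (5.77 × 1.602×10⁻¹⁹)
λ = 214.88 nm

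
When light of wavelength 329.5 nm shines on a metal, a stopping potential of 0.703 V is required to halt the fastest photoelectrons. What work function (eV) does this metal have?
3.06 eV

The stopping potential gives the maximum kinetic energy: KE_max = eV_s = 0.703 eV

From Einstein's photoelectric equation: KE_max = hc/λ - φ
Rearranging: φ = hc/λ - KE_max

Calculate photon energy:
E_photon = hc/λ = (6.626×10⁻³⁴ J·s)(3×10⁸ m/s) / (329.5×10⁻⁹ m) = 3.7628 eV

Therefore:
φ = 3.7628 - 0.703 = 3.06 eV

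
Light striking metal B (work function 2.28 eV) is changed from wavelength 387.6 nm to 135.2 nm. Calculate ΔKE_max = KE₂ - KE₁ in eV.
5.9717 eV

Using Einstein's equation: KE_max = hc/λ - φ

For λ₁ = 387.6 nm:
KE₁ = hc/λ₁ - φ = 3.1988 - 2.28 = 0.9188 eV

For λ₂ = 135.2 nm:
KE₂ = hc/λ₂ - φ = 9.1704 - 2.28 = 6.8904 eV

Change in KE:
ΔKE = KE₂ - KE₁ = 6.8904 - 0.9188 = 5.9717 eV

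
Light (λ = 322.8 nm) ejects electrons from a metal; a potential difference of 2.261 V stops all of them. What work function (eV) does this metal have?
1.58 eV

The stopping potential gives the maximum kinetic energy: KE_max = eV_s = 2.261 eV

From Einstein's photoelectric equation: KE_max = hc/λ - φ
Rearranging: φ = hc/λ - KE_max

Calculate photon energy:
E_photon = hc/λ = (6.626×10⁻³⁴ J·s)(3×10⁸ m/s) / (322.8×10⁻⁹ m) = 3.8409 eV

Therefore:
φ = 3.8409 - 2.261 = 1.58 eV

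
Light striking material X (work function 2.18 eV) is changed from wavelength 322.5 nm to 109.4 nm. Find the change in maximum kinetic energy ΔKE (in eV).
7.4886 eV

Using Einstein's equation: KE_max = hc/λ - φ

For λ₁ = 322.5 nm:
KE₁ = hc/λ₁ - φ = 3.8445 - 2.18 = 1.6645 eV

For λ₂ = 109.4 nm:
KE₂ = hc/λ₂ - φ = 11.3331 - 2.18 = 9.1531 eV

Change in KE:
ΔKE = KE₂ - KE₁ = 9.1531 - 1.6645 = 7.4886 eV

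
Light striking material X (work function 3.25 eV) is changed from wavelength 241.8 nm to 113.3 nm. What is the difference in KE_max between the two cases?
5.8154 eV

Using Einstein's equation: KE_max = hc/λ - φ

For λ₁ = 241.8 nm:
KE₁ = hc/λ₁ - φ = 5.1276 - 3.25 = 1.8776 eV

For λ₂ = 113.3 nm:
KE₂ = hc/λ₂ - φ = 10.9430 - 3.25 = 7.6930 eV

Change in KE:
ΔKE = KE₂ - KE₁ = 7.6930 - 1.8776 = 5.8154 eV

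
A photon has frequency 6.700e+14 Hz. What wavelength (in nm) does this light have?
447.45 nm

Using the wave equation: c = fλ

Solving for wavelength:
λ = c/f = (3×10⁸ m/s) / (6.700e+14 Hz)
λ = 447.45 nm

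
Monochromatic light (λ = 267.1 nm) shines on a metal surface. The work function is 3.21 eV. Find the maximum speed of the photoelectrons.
7.0970e+05 m/s

First, find the maximum kinetic energy:
E_photon = hc/λ = 4.6419 eV
KE_max = E_photon - φ = 4.6419 - 3.21 = 1.4319 eV

Convert to Joules: KE_max = 1.4319 × 1.602×10⁻¹⁹ J = 2.2941e-19 J

Then use KE = ½mv² to find velocity:
v = √(2·KE/m) = √(2 × 2.2941e-19 J / 9.109e-31 kg)
v = 7.0970e+05 m/s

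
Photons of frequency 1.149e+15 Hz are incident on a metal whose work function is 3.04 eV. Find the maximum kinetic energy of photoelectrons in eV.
1.7119 eV

Using Einstein's photoelectric equation: KE_max = hf - φ

First, calculate the photon energy:
E_photon = hf = (6.626×10⁻³⁴ J·s)(1.149e+15 Hz)
E_photon = 4.7519 eV

Then, the maximum kinetic energy:
KE_max = E_photon - φ = 4.7519 eV - 3.04 eV = 1.7119 eV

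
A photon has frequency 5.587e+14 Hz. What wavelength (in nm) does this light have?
536.59 nm

Using the wave equation: c = fλ

Solving for wavelength:
λ = c/f = (3×10⁸ m/s) / (5.587e+14 Hz)
λ = 536.59 nm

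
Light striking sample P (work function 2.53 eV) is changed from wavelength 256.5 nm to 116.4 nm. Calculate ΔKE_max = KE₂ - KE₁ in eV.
5.8179 eV

Using Einstein's equation: KE_max = hc/λ - φ

For λ₁ = 256.5 nm:
KE₁ = hc/λ₁ - φ = 4.8337 - 2.53 = 2.3037 eV

For λ₂ = 116.4 nm:
KE₂ = hc/λ₂ - φ = 10.6516 - 2.53 = 8.1216 eV

Change in KE:
ΔKE = KE₂ - KE₁ = 8.1216 - 2.3037 = 5.8179 eV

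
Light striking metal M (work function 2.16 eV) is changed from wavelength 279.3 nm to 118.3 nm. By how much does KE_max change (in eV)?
6.0414 eV

Using Einstein's equation: KE_max = hc/λ - φ

For λ₁ = 279.3 nm:
KE₁ = hc/λ₁ - φ = 4.4391 - 2.16 = 2.2791 eV

For λ₂ = 118.3 nm:
KE₂ = hc/λ₂ - φ = 10.4805 - 2.16 = 8.3205 eV

Change in KE:
ΔKE = KE₂ - KE₁ = 8.3205 - 2.2791 = 6.0414 eV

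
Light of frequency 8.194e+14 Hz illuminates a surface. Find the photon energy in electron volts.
3.3888 eV

Using E = hf:

E = hf = (6.626×10⁻³⁴ J·s)(8.194e+14 Hz)
E = 3.3888 eV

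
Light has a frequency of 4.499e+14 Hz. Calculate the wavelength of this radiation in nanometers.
666.35 nm

Using the wave equation: c = fλ

Solving for wavelength:
λ = c/f = (3×10⁸ m/s) / (4.499e+14 Hz)
λ = 666.35 nm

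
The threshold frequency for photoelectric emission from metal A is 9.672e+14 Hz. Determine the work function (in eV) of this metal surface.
4.00 eV

At the threshold frequency, photon energy equals work function:
φ = hf₀

Calculating:
φ = (6.626×10⁻³⁴ J·s)(9.672e+14 Hz)
φ = 4.00 eV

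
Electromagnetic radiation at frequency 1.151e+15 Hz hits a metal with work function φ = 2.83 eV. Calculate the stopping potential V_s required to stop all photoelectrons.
1.9302 V

The stopping potential V_s satisfies: eV_s = KE_max

First, find KE_max using Einstein's equation:
E_photon = hf = (6.626×10⁻³⁴ J·s)(1.151e+15 Hz) = 4.7602 eV
KE_max = E_photon - φ = 4.7602 - 2.83 = 1.9302 eV

Since eV_s = KE_max:
V_s = KE_max/e = 1.9302 V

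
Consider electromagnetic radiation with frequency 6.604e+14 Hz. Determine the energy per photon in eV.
2.7312 eV

Using E = hf:

E = hf = (6.626×10⁻³⁴ J·s)(6.604e+14 Hz)
E = 2.7312 eV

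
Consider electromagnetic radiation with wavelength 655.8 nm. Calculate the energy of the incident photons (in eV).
1.8906 eV

Using E = hf = hc/λ:

E = hc/λ = (6.626×10⁻³⁴ J·s)(3×10⁸ m/s) / (655.8×10⁻⁹ m)
E = 1.8906 eV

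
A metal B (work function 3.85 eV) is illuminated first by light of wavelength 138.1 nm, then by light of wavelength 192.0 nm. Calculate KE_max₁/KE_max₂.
1.9666

Using Einstein's equation: KE_max = hc/λ - φ

For λ₁ = 138.1 nm:
E₁ = hc/λ₁ = 8.9779 eV
KE₁ = E₁ - φ = 8.9779 - 3.85 = 5.1279 eV

For λ₂ = 192.0 nm:
E₂ = hc/λ₂ = 6.4575 eV
KE₂ = E₂ - φ = 6.4575 - 3.85 = 2.6075 eV

Ratio: KE₁/KE₂ = 5.1279/2.6075 = 1.9666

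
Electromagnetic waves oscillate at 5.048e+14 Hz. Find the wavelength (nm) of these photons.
593.88 nm

Using the wave equation: c = fλ

Solving for wavelength:
λ = c/f = (3×10⁸ m/s) / (5.048e+14 Hz)
λ = 593.88 nm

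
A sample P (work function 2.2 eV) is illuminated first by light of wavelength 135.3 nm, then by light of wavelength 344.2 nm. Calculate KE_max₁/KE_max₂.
4.9666

Using Einstein's equation: KE_max = hc/λ - φ

For λ₁ = 135.3 nm:
E₁ = hc/λ₁ = 9.1637 eV
KE₁ = E₁ - φ = 9.1637 - 2.2 = 6.9637 eV

For λ₂ = 344.2 nm:
E₂ = hc/λ₂ = 3.6021 eV
KE₂ = E₂ - φ = 3.6021 - 2.2 = 1.4021 eV

Ratio: KE₁/KE₂ = 6.9637/1.4021 = 4.9666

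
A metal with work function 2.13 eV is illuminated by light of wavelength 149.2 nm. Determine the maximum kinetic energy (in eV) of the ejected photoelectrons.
6.1799 eV

Using Einstein's photoelectric equation: KE_max = hf - φ = hc/λ - φ

First, calculate the photon energy:
E_photon = hc/λ = (6.626×10⁻³⁴ J·s)(3×10⁸ m/s) / (149.2×10⁻⁹ m)
E_photon = 8.3099 eV

Then, the maximum kinetic energy:
KE_max = E_photon - φ = 8.3099 eV - 2.13 eV = 6.1799 eV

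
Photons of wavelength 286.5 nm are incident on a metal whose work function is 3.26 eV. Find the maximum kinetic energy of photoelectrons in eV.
1.0675 eV

Using Einstein's photoelectric equation: KE_max = hf - φ = hc/λ - φ

First, calculate the photon energy:
E_photon = hc/λ = (6.626×10⁻³⁴ J·s)(3×10⁸ m/s) / (286.5×10⁻⁹ m)
E_photon = 4.3275 eV

Then, the maximum kinetic energy:
KE_max = E_photon - φ = 4.3275 eV - 3.26 eV = 1.0675 eV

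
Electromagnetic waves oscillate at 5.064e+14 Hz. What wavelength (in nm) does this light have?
592.01 nm

Using the wave equation: c = fλ

Solving for wavelength:
λ = c/f = (3×10⁸ m/s) / (5.064e+14 Hz)
λ = 592.01 nm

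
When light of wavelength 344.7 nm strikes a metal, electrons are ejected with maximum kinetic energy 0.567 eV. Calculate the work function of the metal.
3.03 eV

From Einstein's photoelectric equation: KE_max = hf - φ = hc/λ - φ

Rearranging for φ:
φ = hc/λ - KE_max

Calculate photon energy:
E_photon = hc/λ = 3.5969 eV

Therefore:
φ = 3.5969 - 0.567 = 3.03 eV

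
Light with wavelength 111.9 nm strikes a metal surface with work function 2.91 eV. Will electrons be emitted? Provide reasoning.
Yes

For photoemission, the photon energy must exceed the work function.

Photon energy: E = hc/λ = 11.0799 eV
Work function: φ = 2.91 eV

Since E_photon (11.0799 eV) > φ (2.91 eV), photoemission WILL occur.
The threshold wavelength is λ₀ = hc/φ = 426.1 nm.
Since 111.9 nm < 426.1 nm, the light has sufficient energy.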